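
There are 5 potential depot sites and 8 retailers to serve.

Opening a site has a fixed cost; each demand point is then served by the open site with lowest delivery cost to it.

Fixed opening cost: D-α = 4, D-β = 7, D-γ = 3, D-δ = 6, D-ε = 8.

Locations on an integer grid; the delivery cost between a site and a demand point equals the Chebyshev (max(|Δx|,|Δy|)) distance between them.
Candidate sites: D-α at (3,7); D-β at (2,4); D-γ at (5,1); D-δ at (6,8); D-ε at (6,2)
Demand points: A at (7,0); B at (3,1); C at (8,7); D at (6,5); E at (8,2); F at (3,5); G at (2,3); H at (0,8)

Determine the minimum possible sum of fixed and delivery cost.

30

Open {D-α, D-γ}: assign each demand point to its cheapest open site.
  A→D-γ 2, B→D-γ 2, C→D-α 5, D→D-α 3, E→D-γ 3, F→D-α 2, G→D-γ 3, H→D-α 3
  delivery cost 23, fixed 7 → total 30.
Compare {D-β, D-γ}: delivery cost 23 + fixed 10 = 33.
Compare {D-γ, D-δ}: delivery cost 24 + fixed 9 = 33.
Compare {D-α, D-γ, D-δ}: delivery cost 20 + fixed 13 = 33.
All other subsets cost ≥ 33. Minimum total cost: 30.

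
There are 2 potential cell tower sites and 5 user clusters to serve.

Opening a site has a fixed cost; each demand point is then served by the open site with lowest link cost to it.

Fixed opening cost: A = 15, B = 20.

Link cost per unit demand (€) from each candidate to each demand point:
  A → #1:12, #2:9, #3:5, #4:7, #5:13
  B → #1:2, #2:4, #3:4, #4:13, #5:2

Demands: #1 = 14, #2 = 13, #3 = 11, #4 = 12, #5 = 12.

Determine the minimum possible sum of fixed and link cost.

267

Open {A, B}: assign each demand point to its cheapest open site.
  #1→B 14×2=28, #2→B 13×4=52, #3→B 11×4=44, #4→A 12×7=84, #5→B 12×2=24
  link cost 232, fixed 35 → total 267.
Compare {B}: link cost 304 + fixed 20 = 324.
Compare {A}: link cost 580 + fixed 15 = 595.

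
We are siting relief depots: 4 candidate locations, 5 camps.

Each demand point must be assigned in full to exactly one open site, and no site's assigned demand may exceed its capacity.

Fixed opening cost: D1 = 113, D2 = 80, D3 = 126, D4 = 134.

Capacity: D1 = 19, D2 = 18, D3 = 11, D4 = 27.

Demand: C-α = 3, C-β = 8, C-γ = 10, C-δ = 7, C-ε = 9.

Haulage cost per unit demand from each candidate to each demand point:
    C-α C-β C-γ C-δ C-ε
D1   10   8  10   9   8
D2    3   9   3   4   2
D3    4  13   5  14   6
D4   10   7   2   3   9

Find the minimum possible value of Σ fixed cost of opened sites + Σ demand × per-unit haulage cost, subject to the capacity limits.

338

Open {D2, D4}; cheapest assignment that respects the capacities:
  D2 (cap 18, load 12): C-α, C-ε — cost 3×3 + 9×2 = 27
  D4 (cap 27, load 25): C-β, C-γ, C-δ — cost 8×7 + 10×2 + 7×3 = 97
  Shipping 124, fixed 214 → total 338.
  Any other capacity-feasible assignment to {D2, D4} ships for at least 124.
Compare {D1, D4}: its best feasible assignment gives total 446.
Compare {D1, D2, D4}: its best feasible assignment gives total 451.
Every other set of open sites that can feasibly serve all demand totals ≥ 446 even under its best assignment. Minimum: 338.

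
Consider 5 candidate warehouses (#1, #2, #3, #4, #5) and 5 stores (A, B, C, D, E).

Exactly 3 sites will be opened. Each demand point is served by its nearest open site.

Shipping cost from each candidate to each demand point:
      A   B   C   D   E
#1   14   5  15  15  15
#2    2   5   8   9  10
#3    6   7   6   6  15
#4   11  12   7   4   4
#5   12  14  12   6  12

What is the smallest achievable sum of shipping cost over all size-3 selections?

Open {#2, #3, #4}.
  A→#2 2, B→#2 5, C→#3 6, D→#4 4, E→#4 4  ⇒ total 21.
Compare {#1, #2, #4}: total 22.
Compare {#2, #4, #5}: total 22.
No size-3 selection does better; minimum is 21.

21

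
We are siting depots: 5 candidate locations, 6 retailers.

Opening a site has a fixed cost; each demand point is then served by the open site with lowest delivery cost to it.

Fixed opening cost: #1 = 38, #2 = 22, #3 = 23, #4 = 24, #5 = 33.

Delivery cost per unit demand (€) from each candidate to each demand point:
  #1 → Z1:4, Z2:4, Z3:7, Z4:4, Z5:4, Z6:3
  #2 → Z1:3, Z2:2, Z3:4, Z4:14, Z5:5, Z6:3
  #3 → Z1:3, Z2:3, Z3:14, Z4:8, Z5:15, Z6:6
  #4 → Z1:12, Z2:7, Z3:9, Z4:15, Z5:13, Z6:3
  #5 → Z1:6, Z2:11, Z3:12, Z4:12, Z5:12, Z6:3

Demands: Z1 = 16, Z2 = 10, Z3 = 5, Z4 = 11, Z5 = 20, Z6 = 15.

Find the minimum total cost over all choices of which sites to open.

Open {#1, #2}: assign each demand point to its cheapest open site.
  Z1→#2 16×3=48, Z2→#2 10×2=20, Z3→#2 5×4=20, Z4→#1 11×4=44, Z5→#1 20×4=80, Z6→#1 15×3=45
  delivery cost 257, fixed 60 → total 317.
Compare {#1, #2, #3}: delivery cost 257 + fixed 83 = 340.
Compare {#1, #2, #4}: delivery cost 257 + fixed 84 = 341.
Compare {#1, #3}: delivery cost 282 + fixed 61 = 343.
All other subsets cost ≥ 340. Minimum total cost: 317.

317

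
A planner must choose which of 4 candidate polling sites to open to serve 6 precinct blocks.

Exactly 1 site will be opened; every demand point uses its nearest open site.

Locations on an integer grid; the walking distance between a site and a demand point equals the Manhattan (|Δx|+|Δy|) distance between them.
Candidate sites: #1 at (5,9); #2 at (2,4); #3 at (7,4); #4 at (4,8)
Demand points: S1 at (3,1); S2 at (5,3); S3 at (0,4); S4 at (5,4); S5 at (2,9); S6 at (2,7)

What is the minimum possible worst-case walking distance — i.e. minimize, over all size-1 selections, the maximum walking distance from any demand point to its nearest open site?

Open {#2}.
  Farthest demand point is S5 at walking distance 5 (to #2); all others are ≤ 5.
With {#4} the worst case is 8.
With {#1} the worst case is 10.
No size-1 selection achieves below 5.

5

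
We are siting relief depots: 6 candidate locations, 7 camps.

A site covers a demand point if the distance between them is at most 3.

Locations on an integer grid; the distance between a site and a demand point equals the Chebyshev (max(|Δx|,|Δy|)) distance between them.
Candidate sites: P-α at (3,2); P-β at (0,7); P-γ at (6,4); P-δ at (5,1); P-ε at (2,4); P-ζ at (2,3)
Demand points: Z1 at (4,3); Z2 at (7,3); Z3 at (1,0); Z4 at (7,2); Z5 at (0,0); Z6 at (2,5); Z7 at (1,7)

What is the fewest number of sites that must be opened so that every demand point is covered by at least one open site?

Coverage sets (demand points within 3 of each site):
  P-α: {Z1, Z3, Z5, Z6}
  P-β: {Z6, Z7}
  P-γ: {Z1, Z2, Z4}
  P-δ: {Z1, Z2, Z4}
  P-ε: {Z1, Z6, Z7}
  P-ζ: {Z1, Z3, Z5, Z6}
No 2 sites suffice: every size-2 union leaves at least one demand point uncovered.
But {P-α, P-β, P-γ} covers everything, so the minimum is 3.

3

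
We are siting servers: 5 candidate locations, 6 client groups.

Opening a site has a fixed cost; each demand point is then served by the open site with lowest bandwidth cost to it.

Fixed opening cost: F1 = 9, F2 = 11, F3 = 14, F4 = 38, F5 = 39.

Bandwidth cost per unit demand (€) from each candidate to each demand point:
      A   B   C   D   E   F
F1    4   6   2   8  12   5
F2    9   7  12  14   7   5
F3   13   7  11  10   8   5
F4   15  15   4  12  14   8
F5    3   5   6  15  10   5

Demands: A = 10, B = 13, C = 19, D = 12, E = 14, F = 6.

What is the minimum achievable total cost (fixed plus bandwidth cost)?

400

Open {F1, F2}: assign each demand point to its cheapest open site.
  A→F1 10×4=40, B→F1 13×6=78, C→F1 19×2=38, D→F1 12×8=96, E→F2 14×7=98, F→F1 6×5=30
  bandwidth cost 380, fixed 20 → total 400.
Compare {F1, F2, F3}: bandwidth cost 380 + fixed 34 = 414.
Compare {F1, F2, F5}: bandwidth cost 357 + fixed 59 = 416.
Compare {F1, F3}: bandwidth cost 394 + fixed 23 = 417.
All other subsets cost ≥ 414. Minimum total cost: 400.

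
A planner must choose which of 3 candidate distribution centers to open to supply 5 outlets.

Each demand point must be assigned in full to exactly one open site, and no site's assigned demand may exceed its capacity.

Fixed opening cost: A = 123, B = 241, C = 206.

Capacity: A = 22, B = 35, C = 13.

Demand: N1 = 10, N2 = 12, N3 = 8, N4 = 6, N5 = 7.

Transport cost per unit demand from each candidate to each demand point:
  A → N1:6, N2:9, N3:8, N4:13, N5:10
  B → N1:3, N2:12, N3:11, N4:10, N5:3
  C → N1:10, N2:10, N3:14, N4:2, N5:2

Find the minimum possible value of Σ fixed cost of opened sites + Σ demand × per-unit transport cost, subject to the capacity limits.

647

Open {A, B}; cheapest assignment that respects the capacities:
  A (cap 22, load 20): N2, N3 — cost 12×9 + 8×8 = 172
  B (cap 35, load 23): N1, N4, N5 — cost 10×3 + 6×10 + 7×3 = 111
  Shipping 283, fixed 364 → total 647.
  Any other capacity-feasible assignment to {A, B} ships for at least 283.
Compare {B, C}: its best feasible assignment gives total 735.
Compare {A, B, C}: its best feasible assignment gives total 798.
Every other set of open sites that can feasibly serve all demand totals ≥ 735 even under its best assignment. Minimum: 647.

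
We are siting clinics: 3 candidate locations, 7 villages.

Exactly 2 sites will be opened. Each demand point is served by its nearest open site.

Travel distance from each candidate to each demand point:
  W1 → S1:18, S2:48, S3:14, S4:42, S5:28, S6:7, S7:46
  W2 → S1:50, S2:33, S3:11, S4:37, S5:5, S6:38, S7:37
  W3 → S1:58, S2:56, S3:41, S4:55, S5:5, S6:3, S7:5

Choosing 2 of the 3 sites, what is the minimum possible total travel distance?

Open {W1, W3}.
  S1→W1 18, S2→W1 48, S3→W1 14, S4→W1 42, S5→W3 5, S6→W3 3, S7→W3 5  ⇒ total 135.
Compare {W2, W3}: total 144.
Compare {W1, W2}: total 148.

135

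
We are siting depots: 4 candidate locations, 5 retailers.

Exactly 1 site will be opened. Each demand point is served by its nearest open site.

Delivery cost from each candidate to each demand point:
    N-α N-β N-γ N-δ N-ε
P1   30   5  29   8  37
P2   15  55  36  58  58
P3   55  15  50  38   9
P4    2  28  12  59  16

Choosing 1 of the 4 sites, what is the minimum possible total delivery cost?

109

Open {P1}.
  N-α→P1 30, N-β→P1 5, N-γ→P1 29, N-δ→P1 8, N-ε→P1 37  ⇒ total 109.
Compare {P4}: total 117.
Compare {P3}: total 167.
No size-1 selection does better; minimum is 109.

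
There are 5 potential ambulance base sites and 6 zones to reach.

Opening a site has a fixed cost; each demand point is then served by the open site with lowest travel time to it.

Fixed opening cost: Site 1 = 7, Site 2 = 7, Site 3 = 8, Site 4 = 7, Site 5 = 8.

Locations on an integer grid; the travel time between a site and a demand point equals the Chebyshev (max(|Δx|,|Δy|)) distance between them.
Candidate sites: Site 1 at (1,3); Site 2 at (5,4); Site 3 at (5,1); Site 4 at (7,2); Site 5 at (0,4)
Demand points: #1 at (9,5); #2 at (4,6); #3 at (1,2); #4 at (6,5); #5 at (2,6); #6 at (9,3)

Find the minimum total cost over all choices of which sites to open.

Open {Site 2}: assign each demand point to its cheapest open site.
  #1→Site 2 4, #2→Site 2 2, #3→Site 2 4, #4→Site 2 1, #5→Site 2 3, #6→Site 2 4
  travel time 18, fixed 7 → total 25.
Compare {Site 1, Site 2}: travel time 15 + fixed 14 = 29.
Compare {Site 1, Site 4}: travel time 15 + fixed 14 = 29.
Compare {Site 2, Site 4}: travel time 15 + fixed 14 = 29.
All other subsets cost ≥ 29. Minimum total cost: 25.

25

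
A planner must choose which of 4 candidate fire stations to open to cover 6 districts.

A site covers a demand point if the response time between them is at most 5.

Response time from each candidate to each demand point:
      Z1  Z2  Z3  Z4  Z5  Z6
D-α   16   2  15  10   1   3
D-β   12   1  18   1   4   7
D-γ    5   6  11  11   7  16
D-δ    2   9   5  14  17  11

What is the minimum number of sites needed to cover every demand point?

3

Coverage sets (demand points within 5 of each site):
  D-α: {Z2, Z5, Z6}
  D-β: {Z2, Z4, Z5}
  D-γ: {Z1}
  D-δ: {Z1, Z3}
No 2 sites suffice: every size-2 union leaves at least one demand point uncovered.
But {D-α, D-β, D-δ} covers everything, so the minimum is 3.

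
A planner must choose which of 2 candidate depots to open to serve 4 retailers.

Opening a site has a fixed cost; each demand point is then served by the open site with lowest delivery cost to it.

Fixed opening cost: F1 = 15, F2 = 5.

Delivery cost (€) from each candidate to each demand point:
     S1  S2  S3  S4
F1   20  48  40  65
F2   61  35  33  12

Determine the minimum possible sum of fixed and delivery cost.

120

Open {F1, F2}: assign each demand point to its cheapest open site.
  S1→F1 20, S2→F2 35, S3→F2 33, S4→F2 12
  delivery cost 100, fixed 20 → total 120.
Compare {F2}: delivery cost 141 + fixed 5 = 146.
Compare {F1}: delivery cost 173 + fixed 15 = 188.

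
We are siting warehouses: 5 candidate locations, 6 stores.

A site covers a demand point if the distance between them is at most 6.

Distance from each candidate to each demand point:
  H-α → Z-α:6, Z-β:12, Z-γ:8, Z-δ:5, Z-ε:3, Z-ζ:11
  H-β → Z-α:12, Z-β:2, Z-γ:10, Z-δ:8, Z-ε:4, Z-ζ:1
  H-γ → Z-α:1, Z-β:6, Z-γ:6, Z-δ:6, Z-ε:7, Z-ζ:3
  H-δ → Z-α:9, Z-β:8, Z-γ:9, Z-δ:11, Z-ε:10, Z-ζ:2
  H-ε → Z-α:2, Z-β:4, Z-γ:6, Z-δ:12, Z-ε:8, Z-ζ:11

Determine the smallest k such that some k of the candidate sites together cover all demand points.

Coverage sets (demand points within 6 of each site):
  H-α: {Z-α, Z-δ, Z-ε}
  H-β: {Z-β, Z-ε, Z-ζ}
  H-γ: {Z-α, Z-β, Z-γ, Z-δ, Z-ζ}
  H-δ: {Z-ζ}
  H-ε: {Z-α, Z-β, Z-γ}
No single site covers all 6 demand points.
But {H-α, H-γ} covers everything, so the minimum is 2.

2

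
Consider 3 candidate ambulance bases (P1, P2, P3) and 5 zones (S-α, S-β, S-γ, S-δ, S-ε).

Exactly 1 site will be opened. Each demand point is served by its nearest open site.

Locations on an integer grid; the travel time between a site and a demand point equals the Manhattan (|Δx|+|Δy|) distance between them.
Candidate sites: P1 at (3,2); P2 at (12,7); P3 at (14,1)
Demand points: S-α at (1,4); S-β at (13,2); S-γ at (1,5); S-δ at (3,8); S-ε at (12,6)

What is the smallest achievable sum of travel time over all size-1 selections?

Open {P1}.
  S-α→P1 4, S-β→P1 10, S-γ→P1 5, S-δ→P1 6, S-ε→P1 13  ⇒ total 38.
Compare {P2}: total 44.
Compare {P3}: total 60.

38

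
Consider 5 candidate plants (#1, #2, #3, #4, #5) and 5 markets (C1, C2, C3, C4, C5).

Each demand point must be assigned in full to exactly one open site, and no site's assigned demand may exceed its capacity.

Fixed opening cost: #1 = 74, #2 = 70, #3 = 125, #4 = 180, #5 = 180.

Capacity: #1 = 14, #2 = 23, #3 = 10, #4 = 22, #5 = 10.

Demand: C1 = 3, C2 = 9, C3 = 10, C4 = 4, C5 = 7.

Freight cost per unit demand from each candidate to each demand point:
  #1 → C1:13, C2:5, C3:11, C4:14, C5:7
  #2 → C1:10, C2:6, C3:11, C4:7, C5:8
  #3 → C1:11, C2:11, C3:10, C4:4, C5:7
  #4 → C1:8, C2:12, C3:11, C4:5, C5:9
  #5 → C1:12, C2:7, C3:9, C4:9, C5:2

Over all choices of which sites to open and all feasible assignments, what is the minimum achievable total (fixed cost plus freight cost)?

Open {#1, #2}; cheapest assignment that respects the capacities:
  #1 (cap 14, load 10): C3 — cost 10×11 = 110
  #2 (cap 23, load 23): C1, C2, C4, C5 — cost 3×10 + 9×6 + 4×7 + 7×8 = 168
  Shipping 278, fixed 144 → total 422.
  Any other capacity-feasible assignment to {#1, #2} ships for at least 278.
Compare {#2, #3}: its best feasible assignment gives total 463.
Compare {#2, #5}: its best feasible assignment gives total 492.
Every other set of open sites that can feasibly serve all demand totals ≥ 463 even under its best assignment. Minimum: 422.

422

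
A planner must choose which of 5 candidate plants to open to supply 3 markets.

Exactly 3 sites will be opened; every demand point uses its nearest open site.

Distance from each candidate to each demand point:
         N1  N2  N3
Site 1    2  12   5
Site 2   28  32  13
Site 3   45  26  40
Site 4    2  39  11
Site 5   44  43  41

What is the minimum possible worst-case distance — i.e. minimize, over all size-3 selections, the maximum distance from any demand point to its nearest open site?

Open {Site 1, Site 2, Site 3}.
  Farthest demand point is N2 at distance 12 (to Site 1); all others are ≤ 12.
With {Site 1, Site 2, Site 4} the worst case is 12.
With {Site 1, Site 2, Site 5} the worst case is 12.
No size-3 selection achieves below 12.

12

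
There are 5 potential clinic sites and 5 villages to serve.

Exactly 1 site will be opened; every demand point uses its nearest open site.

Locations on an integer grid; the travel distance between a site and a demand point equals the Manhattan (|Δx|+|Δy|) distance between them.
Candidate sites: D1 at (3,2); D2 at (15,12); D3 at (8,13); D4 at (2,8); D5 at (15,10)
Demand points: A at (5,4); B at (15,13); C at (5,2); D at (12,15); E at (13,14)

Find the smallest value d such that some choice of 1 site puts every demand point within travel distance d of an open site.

Open {D3}.
  Farthest demand point is C at travel distance 14 (to D3); all others are ≤ 14.
With {D4} the worst case is 18.
With {D5} the worst case is 18.
No size-1 selection achieves below 14.

14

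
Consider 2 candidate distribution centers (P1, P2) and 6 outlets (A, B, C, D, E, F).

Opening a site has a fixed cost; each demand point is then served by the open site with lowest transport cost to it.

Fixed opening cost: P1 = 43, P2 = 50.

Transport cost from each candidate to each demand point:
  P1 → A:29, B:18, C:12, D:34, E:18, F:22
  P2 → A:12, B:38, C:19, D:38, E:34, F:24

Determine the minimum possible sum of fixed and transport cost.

Open {P1}: assign each demand point to its cheapest open site.
  A→P1 29, B→P1 18, C→P1 12, D→P1 34, E→P1 18, F→P1 22
  transport cost 133, fixed 43 → total 176.
Compare {P1, P2}: transport cost 116 + fixed 93 = 209.
Compare {P2}: transport cost 165 + fixed 50 = 215.

176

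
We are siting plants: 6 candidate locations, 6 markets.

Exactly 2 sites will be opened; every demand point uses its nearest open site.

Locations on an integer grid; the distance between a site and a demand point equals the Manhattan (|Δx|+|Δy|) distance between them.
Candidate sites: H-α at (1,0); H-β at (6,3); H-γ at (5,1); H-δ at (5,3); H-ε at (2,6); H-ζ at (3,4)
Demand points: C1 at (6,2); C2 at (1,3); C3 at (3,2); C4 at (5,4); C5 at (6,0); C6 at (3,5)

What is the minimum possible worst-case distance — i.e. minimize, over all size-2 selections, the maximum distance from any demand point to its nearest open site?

Open {H-β, H-ζ}.
  Farthest demand point is C2 at distance 3 (to H-ζ); all others are ≤ 3.
With {H-γ, H-ζ} the worst case is 3.
With {H-α, H-δ} the worst case is 4.
No size-2 selection achieves below 3.

3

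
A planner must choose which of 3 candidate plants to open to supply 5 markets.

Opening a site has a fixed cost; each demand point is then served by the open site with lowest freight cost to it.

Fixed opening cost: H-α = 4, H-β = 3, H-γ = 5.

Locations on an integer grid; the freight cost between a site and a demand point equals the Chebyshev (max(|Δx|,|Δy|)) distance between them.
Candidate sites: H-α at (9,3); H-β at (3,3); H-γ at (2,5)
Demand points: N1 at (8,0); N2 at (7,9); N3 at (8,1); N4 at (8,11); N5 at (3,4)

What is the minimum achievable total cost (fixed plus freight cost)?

26

Open {H-α, H-γ}: assign each demand point to its cheapest open site.
  N1→H-α 3, N2→H-γ 5, N3→H-α 2, N4→H-γ 6, N5→H-γ 1
  freight cost 17, fixed 9 → total 26.
Compare {H-α, H-β}: freight cost 20 + fixed 7 = 27.
Compare {H-β}: freight cost 25 + fixed 3 = 28.
Compare {H-α}: freight cost 25 + fixed 4 = 29.
All other subsets cost ≥ 27. Minimum total cost: 26.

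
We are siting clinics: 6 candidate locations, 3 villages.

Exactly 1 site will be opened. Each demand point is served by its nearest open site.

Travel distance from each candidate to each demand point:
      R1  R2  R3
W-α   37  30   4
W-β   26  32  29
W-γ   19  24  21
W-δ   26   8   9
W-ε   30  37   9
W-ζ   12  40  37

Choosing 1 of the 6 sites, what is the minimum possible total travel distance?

43

Open {W-δ}.
  R1→W-δ 26, R2→W-δ 8, R3→W-δ 9  ⇒ total 43.
Compare {W-γ}: total 64.
Compare {W-α}: total 71.
No size-1 selection does better; minimum is 43.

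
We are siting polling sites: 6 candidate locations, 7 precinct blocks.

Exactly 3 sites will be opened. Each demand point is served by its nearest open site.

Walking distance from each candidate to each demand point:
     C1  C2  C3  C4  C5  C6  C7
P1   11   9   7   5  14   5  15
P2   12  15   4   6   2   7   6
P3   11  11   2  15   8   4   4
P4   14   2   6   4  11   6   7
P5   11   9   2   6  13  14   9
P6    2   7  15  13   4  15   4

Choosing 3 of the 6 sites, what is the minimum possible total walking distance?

22

Open {P3, P4, P6}.
  C1→P6 2, C2→P4 2, C3→P3 2, C4→P4 4, C5→P6 4, C6→P3 4, C7→P3 4  ⇒ total 22.
Compare {P2, P4, P6}: total 24.
Compare {P4, P5, P6}: total 24.
No size-3 selection does better; minimum is 22.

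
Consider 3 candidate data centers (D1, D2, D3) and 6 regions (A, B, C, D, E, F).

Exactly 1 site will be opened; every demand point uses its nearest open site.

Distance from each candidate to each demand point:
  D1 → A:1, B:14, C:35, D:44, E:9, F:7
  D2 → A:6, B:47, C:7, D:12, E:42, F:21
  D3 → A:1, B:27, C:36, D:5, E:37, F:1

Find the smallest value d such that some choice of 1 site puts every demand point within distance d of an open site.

37

Open {D3}.
  Farthest demand point is E at distance 37 (to D3); all others are ≤ 37.
With {D1} the worst case is 44.
With {D2} the worst case is 47.
No size-1 selection achieves below 37.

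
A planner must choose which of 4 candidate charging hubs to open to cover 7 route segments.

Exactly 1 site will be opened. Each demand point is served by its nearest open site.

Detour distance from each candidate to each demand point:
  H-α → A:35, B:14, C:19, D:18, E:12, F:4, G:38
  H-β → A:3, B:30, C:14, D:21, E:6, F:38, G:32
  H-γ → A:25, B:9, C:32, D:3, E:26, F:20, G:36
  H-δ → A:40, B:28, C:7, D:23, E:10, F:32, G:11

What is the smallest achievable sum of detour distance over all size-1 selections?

Open {H-α}.
  A→H-α 35, B→H-α 14, C→H-α 19, D→H-α 18, E→H-α 12, F→H-α 4, G→H-α 38  ⇒ total 140.
Compare {H-β}: total 144.
Compare {H-γ}: total 151.
No size-1 selection does better; minimum is 140.

140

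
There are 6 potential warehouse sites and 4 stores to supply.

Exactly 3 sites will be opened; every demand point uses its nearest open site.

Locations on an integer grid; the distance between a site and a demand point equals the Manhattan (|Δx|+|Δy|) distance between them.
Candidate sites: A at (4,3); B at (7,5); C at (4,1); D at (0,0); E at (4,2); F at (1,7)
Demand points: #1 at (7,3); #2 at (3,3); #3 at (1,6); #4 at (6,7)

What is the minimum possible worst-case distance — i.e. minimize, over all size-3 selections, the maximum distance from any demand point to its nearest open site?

Open {A, B, F}.
  Farthest demand point is #4 at distance 3 (to B); all others are ≤ 3.
With {B, C, F} the worst case is 3.
With {B, E, F} the worst case is 3.
No size-3 selection achieves below 3.

3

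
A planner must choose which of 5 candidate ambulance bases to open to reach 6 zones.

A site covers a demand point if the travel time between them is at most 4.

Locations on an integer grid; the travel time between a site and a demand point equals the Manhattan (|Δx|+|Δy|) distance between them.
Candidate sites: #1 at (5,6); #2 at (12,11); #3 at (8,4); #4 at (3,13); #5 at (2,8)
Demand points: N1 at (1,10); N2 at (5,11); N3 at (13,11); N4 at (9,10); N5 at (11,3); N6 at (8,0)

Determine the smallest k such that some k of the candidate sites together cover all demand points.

4

Coverage sets (demand points within 4 of each site):
  #1: {}
  #2: {N3, N4}
  #3: {N5, N6}
  #4: {N2}
  #5: {N1}
No 3 sites suffice: every size-3 union leaves at least one demand point uncovered.
But {#2, #3, #4, #5} covers everything, so the minimum is 4.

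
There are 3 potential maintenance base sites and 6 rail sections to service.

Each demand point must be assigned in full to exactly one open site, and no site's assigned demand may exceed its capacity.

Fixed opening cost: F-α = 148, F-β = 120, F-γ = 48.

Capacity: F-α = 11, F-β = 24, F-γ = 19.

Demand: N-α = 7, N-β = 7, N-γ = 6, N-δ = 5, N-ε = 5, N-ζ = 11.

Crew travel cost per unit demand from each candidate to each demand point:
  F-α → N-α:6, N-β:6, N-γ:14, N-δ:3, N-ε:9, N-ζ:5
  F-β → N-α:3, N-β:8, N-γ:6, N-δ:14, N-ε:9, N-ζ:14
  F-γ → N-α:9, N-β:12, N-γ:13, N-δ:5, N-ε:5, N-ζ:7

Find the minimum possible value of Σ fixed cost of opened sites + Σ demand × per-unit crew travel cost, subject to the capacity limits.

501

Open {F-β, F-γ}; cheapest assignment that respects the capacities:
  F-β (cap 24, load 23): N-α, N-γ, N-δ, N-ε — cost 7×3 + 6×6 + 5×14 + 5×9 = 172
  F-γ (cap 19, load 18): N-β, N-ζ — cost 7×12 + 11×7 = 161
  Shipping 333, fixed 168 → total 501.
  Any other capacity-feasible assignment to {F-β, F-γ} ships for at least 333.
Compare {F-α, F-β, F-γ}: its best feasible assignment gives total 534.
Every other set of open sites that can feasibly serve all demand totals ≥ 534 even under its best assignment. Minimum: 501.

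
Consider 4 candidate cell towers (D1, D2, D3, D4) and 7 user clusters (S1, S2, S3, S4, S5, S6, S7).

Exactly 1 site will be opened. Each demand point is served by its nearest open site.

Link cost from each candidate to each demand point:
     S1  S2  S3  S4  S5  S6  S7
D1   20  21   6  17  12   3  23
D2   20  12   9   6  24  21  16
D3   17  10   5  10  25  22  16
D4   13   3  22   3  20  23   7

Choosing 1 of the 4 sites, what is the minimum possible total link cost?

91

Open {D4}.
  S1→D4 13, S2→D4 3, S3→D4 22, S4→D4 3, S5→D4 20, S6→D4 23, S7→D4 7  ⇒ total 91.
Compare {D1}: total 102.
Compare {D3}: total 105.
No size-1 selection does better; minimum is 91.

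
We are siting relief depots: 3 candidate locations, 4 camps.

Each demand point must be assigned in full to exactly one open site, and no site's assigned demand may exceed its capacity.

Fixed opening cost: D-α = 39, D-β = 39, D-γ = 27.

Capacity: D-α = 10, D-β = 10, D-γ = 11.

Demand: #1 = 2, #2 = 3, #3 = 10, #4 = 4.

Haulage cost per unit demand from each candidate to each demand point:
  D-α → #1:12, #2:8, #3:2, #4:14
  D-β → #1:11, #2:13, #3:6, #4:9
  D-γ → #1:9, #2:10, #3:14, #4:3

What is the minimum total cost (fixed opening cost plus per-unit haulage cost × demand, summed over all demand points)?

Open {D-α, D-γ}; cheapest assignment that respects the capacities:
  D-α (cap 10, load 10): #3 — cost 10×2 = 20
  D-γ (cap 11, load 9): #1, #2, #4 — cost 2×9 + 3×10 + 4×3 = 60
  Shipping 80, fixed 66 → total 146.
  Any other capacity-feasible assignment to {D-α, D-γ} ships for at least 80.
Compare {D-α, D-β, D-γ}: its best feasible assignment gives total 185.
Compare {D-β, D-γ}: its best feasible assignment gives total 186.
Every other set of open sites that can feasibly serve all demand totals ≥ 185 even under its best assignment. Minimum: 146.

146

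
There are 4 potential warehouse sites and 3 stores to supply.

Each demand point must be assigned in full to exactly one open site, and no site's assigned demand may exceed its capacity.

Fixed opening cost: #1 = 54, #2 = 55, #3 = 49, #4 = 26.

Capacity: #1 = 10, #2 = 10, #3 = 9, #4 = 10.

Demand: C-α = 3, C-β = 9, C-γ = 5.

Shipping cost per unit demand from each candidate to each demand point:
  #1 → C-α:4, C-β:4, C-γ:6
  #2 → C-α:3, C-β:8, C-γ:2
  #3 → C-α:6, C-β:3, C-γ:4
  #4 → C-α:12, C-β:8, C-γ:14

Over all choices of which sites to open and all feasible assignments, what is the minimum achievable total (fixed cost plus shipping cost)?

150

Open {#2, #3}; cheapest assignment that respects the capacities:
  #2 (cap 10, load 8): C-α, C-γ — cost 3×3 + 5×2 = 19
  #3 (cap 9, load 9): C-β — cost 9×3 = 27
  Shipping 46, fixed 104 → total 150.
  Any other capacity-feasible assignment to {#2, #3} ships for at least 46.
Compare {#1, #2}: its best feasible assignment gives total 164.
Compare {#1, #3}: its best feasible assignment gives total 172.
Every other set of open sites that can feasibly serve all demand totals ≥ 164 even under its best assignment. Minimum: 150.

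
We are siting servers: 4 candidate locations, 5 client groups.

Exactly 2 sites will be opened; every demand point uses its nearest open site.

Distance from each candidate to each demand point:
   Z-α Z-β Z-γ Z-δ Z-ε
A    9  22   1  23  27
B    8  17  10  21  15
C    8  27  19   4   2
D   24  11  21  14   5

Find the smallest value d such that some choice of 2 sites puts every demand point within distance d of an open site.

Open {A, D}.
  Farthest demand point is Z-δ at distance 14 (to D); all others are ≤ 14.
With {B, D} the worst case is 14.
With {B, C} the worst case is 17.
No size-2 selection achieves below 14.

14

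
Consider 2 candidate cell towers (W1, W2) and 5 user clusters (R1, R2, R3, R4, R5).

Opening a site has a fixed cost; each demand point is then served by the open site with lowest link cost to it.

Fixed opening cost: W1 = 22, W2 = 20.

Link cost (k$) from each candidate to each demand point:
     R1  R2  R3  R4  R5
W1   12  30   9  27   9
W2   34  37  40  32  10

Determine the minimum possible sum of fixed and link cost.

Open {W1}: assign each demand point to its cheapest open site.
  R1→W1 12, R2→W1 30, R3→W1 9, R4→W1 27, R5→W1 9
  link cost 87, fixed 22 → total 109.
Compare {W1, W2}: link cost 87 + fixed 42 = 129.
Compare {W2}: link cost 153 + fixed 20 = 173.

109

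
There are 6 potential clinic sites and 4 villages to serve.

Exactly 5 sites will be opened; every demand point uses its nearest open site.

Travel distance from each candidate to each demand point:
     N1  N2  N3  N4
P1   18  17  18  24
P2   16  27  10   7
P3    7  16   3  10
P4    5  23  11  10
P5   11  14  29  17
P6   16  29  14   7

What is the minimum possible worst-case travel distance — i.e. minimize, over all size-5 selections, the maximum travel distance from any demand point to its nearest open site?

14

Open {P1, P2, P3, P4, P5}.
  Farthest demand point is N2 at travel distance 14 (to P5); all others are ≤ 14.
With {P1, P2, P3, P5, P6} the worst case is 14.
With {P1, P2, P4, P5, P6} the worst case is 14.
No size-5 selection achieves below 14.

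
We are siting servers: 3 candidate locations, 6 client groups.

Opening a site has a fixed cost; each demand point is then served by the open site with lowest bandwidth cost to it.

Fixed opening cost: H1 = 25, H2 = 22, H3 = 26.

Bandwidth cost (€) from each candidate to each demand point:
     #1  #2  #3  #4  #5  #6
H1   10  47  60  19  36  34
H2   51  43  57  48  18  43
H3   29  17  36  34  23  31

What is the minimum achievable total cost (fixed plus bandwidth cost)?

187

Open {H1, H3}: assign each demand point to its cheapest open site.
  #1→H1 10, #2→H3 17, #3→H3 36, #4→H1 19, #5→H3 23, #6→H3 31
  bandwidth cost 136, fixed 51 → total 187.
Compare {H3}: bandwidth cost 170 + fixed 26 = 196.
Compare {H1, H2, H3}: bandwidth cost 131 + fixed 73 = 204.
Compare {H2, H3}: bandwidth cost 165 + fixed 48 = 213.
All other subsets cost ≥ 196. Minimum total cost: 187.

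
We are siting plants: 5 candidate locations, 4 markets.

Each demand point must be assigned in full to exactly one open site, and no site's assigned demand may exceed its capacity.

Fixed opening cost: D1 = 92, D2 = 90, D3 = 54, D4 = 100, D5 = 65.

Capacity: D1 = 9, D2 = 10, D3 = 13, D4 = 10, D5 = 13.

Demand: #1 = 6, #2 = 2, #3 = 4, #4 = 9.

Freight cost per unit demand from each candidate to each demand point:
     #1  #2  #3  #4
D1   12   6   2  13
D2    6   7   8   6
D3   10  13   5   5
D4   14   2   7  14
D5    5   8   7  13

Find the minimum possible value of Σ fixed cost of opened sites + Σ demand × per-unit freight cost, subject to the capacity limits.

230

Open {D3, D5}; cheapest assignment that respects the capacities:
  D3 (cap 13, load 13): #3, #4 — cost 4×5 + 9×5 = 65
  D5 (cap 13, load 8): #1, #2 — cost 6×5 + 2×8 = 46
  Shipping 111, fixed 119 → total 230.
  Any other capacity-feasible assignment to {D3, D5} ships for at least 111.
Compare {D2, D3}: its best feasible assignment gives total 259.
Compare {D2, D5}: its best feasible assignment gives total 283.
Every other set of open sites that can feasibly serve all demand totals ≥ 259 even under its best assignment. Minimum: 230.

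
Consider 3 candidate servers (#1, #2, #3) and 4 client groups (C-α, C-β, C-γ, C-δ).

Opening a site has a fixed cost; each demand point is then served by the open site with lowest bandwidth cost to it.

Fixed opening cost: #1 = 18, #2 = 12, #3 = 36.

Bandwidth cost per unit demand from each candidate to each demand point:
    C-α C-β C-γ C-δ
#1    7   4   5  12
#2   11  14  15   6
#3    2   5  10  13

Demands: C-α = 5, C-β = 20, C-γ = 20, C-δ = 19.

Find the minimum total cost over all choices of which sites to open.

Open {#1, #2}: assign each demand point to its cheapest open site.
  C-α→#1 5×7=35, C-β→#1 20×4=80, C-γ→#1 20×5=100, C-δ→#2 19×6=114
  bandwidth cost 329, fixed 30 → total 359.
Compare {#1, #2, #3}: bandwidth cost 304 + fixed 66 = 370.
Compare {#1}: bandwidth cost 443 + fixed 18 = 461.
Compare {#1, #3}: bandwidth cost 418 + fixed 54 = 472.
All other subsets cost ≥ 370. Minimum total cost: 359.

359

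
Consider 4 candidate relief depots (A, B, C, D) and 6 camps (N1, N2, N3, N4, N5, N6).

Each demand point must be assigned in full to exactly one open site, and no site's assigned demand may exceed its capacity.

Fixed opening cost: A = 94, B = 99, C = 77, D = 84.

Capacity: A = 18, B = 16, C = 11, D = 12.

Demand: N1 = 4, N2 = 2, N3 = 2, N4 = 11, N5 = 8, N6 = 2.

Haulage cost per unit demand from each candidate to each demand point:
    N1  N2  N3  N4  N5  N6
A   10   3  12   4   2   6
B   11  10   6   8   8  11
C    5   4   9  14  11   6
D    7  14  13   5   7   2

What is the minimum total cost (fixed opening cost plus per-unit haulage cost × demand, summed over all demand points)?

331

Open {A, D}; cheapest assignment that respects the capacities:
  A (cap 18, load 18): N1, N2, N3, N5, N6 — cost 4×10 + 2×3 + 2×12 + 8×2 + 2×6 = 98
  D (cap 12, load 11): N4 — cost 11×5 = 55
  Shipping 153, fixed 178 → total 331.
  Any other capacity-feasible assignment to {A, D} ships for at least 153.
Compare {A, B}: its best feasible assignment gives total 367.
Compare {A, C, D}: its best feasible assignment gives total 382.
Every other set of open sites that can feasibly serve all demand totals ≥ 367 even under its best assignment. Minimum: 331.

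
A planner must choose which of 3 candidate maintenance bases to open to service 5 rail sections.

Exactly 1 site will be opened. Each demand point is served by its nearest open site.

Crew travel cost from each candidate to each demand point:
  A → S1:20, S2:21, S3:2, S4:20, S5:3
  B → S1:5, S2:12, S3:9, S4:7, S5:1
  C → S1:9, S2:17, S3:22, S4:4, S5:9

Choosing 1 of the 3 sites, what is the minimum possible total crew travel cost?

Open {B}.
  S1→B 5, S2→B 12, S3→B 9, S4→B 7, S5→B 1  ⇒ total 34.
Compare {C}: total 61.
Compare {A}: total 66.

34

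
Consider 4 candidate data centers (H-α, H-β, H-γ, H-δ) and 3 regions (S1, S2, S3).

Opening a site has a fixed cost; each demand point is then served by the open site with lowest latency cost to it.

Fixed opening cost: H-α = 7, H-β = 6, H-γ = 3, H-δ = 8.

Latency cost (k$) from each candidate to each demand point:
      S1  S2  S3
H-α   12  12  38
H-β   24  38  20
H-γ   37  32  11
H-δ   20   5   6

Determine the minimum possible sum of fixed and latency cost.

38

Open {H-α, H-δ}: assign each demand point to its cheapest open site.
  S1→H-α 12, S2→H-δ 5, S3→H-δ 6
  latency cost 23, fixed 15 → total 38.
Compare {H-δ}: latency cost 31 + fixed 8 = 39.
Compare {H-α, H-γ, H-δ}: latency cost 23 + fixed 18 = 41.
Compare {H-γ, H-δ}: latency cost 31 + fixed 11 = 42.
All other subsets cost ≥ 39. Minimum total cost: 38.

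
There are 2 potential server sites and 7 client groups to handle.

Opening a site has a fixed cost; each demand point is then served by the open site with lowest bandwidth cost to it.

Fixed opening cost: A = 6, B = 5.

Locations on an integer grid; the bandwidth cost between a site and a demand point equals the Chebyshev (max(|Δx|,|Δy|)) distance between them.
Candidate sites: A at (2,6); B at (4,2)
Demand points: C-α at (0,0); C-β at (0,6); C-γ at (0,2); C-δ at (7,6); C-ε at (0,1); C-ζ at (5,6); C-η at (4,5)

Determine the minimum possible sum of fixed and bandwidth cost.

32

Open {B}: assign each demand point to its cheapest open site.
  C-α→B 4, C-β→B 4, C-γ→B 4, C-δ→B 4, C-ε→B 4, C-ζ→B 4, C-η→B 3
  bandwidth cost 27, fixed 5 → total 32.
Compare {A}: bandwidth cost 27 + fixed 6 = 33.
Compare {A, B}: bandwidth cost 23 + fixed 11 = 34.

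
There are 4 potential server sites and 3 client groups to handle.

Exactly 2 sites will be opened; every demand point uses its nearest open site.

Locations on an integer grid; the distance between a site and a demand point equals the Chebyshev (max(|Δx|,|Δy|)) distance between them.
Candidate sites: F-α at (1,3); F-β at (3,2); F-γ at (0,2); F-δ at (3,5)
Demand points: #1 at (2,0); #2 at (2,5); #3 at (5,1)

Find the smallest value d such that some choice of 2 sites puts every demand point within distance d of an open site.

Open {F-α, F-β}.
  Farthest demand point is #1 at distance 2 (to F-β); all others are ≤ 2.
With {F-β, F-δ} the worst case is 2.
With {F-β, F-γ} the worst case is 3.
No size-2 selection achieves below 2.

2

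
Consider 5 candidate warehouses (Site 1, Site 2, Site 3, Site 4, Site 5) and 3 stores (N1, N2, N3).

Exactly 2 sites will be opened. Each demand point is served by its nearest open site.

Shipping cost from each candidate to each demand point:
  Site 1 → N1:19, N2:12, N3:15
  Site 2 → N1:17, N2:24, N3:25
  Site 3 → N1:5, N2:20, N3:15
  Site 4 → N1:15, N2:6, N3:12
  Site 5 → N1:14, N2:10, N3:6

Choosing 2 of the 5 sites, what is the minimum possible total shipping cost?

21

Open {Site 3, Site 5}.
  N1→Site 3 5, N2→Site 5 10, N3→Site 5 6  ⇒ total 21.
Compare {Site 3, Site 4}: total 23.
Compare {Site 4, Site 5}: total 26.
No size-2 selection does better; minimum is 21.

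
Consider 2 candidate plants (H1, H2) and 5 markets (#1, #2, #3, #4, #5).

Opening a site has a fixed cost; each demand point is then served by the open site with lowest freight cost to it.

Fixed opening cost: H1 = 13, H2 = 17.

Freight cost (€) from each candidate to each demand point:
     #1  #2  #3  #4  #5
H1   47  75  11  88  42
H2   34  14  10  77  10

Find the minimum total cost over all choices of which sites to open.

Open {H2}: assign each demand point to its cheapest open site.
  #1→H2 34, #2→H2 14, #3→H2 10, #4→H2 77, #5→H2 10
  freight cost 145, fixed 17 → total 162.
Compare {H1, H2}: freight cost 145 + fixed 30 = 175.
Compare {H1}: freight cost 263 + fixed 13 = 276.

162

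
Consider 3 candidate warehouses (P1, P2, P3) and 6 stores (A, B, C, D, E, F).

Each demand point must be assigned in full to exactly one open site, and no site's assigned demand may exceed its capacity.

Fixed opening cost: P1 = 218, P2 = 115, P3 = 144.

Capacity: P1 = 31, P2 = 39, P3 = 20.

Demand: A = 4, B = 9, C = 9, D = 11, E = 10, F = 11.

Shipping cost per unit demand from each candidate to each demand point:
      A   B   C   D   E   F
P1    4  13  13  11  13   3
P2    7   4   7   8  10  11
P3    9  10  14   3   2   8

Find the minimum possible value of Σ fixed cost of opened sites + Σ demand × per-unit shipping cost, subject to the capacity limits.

Open {P2, P3}; cheapest assignment that respects the capacities:
  P2 (cap 39, load 39): B, C, E, F — cost 9×4 + 9×7 + 10×10 + 11×11 = 320
  P3 (cap 20, load 15): A, D — cost 4×9 + 11×3 = 69
  Shipping 389, fixed 259 → total 648.
  Any other capacity-feasible assignment to {P2, P3} ships for at least 389.
Compare {P1, P2}: its best feasible assignment gives total 669.
Compare {P1, P2, P3}: its best feasible assignment gives total 733.
Every other set of open sites that can feasibly serve all demand totals ≥ 669 even under its best assignment. Minimum: 648.

648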